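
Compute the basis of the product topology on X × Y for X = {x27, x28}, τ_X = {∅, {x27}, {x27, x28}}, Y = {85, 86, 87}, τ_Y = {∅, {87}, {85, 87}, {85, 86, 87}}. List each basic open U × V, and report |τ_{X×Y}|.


Basis B = {∅ × ∅, {x27} × {87}, {x27} × {85, 87}, {x27, x28} × {87}, {x27} × {85, 86, 87}, {x27, x28} × {85, 87}, {x27, x28} × {85, 86, 87}}; |τ_{X×Y}| = 10.

Enumerate products U × V with U ∈ τ_X, V ∈ τ_Y (deduplicated):
  ∅ × ∅ = {} (∅)
  {x27} × {87} = {(x27,87)}
  {x27} × {85, 87} = {(x27,85), (x27,87)}
  {x27, x28} × {87} = {(x27,87), (x28,87)}
  {x27} × {85, 86, 87} = {(x27,85), (x27,86), (x27,87)}
  {x27, x28} × {85, 87} = {(x27,85), (x27,87), (x28,85), (x28,87)}
  {x27, x28} × {85, 86, 87} = {(x27,85), (x27,86), (x27,87), (x28,85), (x28,86), (x28,87)}
These 7 distinct sets form the basis B.
Close under arbitrary unions to get τ_{X×Y}; counting gives |τ_{X×Y}| = 10.


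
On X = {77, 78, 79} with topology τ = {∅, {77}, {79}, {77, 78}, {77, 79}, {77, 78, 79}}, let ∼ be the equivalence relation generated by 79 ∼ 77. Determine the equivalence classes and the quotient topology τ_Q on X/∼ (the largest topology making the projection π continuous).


X/∼ = {[77=79], [78]}; |τ_Q| = 3.

Equivalence classes: [77=79], [78].
Quotient map π: X → X/∼ sends 77 ↦ [77=79], 78 ↦ [78], 79 ↦ [77=79].
For each subset V ⊆ X/∼, compute π^{-1}(V) ⊆ X and check whether π^{-1}(V) ∈ τ. V is open in τ_Q iff π^{-1}(V) ∈ τ.
  V = {}: π^{-1}(V) = ∅ ∈ τ ✓.
  V = {[77=79]}: π^{-1}(V) = {77, 79} ∈ τ ✓.
  V = {[78]}: π^{-1}(V) = {78} ∉ τ ✗.
  V = {[77=79], [78]}: π^{-1}(V) = {77, 78, 79} ∈ τ ✓.
Open sets in the quotient: τ_Q = {{}, {[77=79]}, {[77=79], [78]}} (3 elements).


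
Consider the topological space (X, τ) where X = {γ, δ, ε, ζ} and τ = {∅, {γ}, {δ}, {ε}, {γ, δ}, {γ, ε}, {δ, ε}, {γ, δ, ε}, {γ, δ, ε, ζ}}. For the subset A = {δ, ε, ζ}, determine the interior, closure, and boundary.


int(A) = {δ, ε}, cl(A) = {δ, ε, ζ}, ∂A = {ζ}.

Closed sets in (X, τ) are complements of opens:
  closed(X, τ) = {∅, {ζ}, {γ, ζ}, {δ, ζ}, {ε, ζ}, {γ, δ, ζ}, {γ, ε, ζ}, {δ, ε, ζ}, {γ, δ, ε, ζ}}.
int(A) = ⋃ {U ∈ τ : U ⊆ A}. Opens contained in A: ∅, {δ}, {ε}, {δ, ε}.
Taking the union of these: int(A) = {δ, ε}.
cl(A) = ⋂ {C closed : A ⊆ C}. Closed sets containing A: {δ, ε, ζ}, {γ, δ, ε, ζ}.
Intersecting these: cl(A) = {δ, ε, ζ}.
∂A = cl(A) ∖ int(A) = {δ, ε, ζ} ∖ {δ, ε} = {ζ}.


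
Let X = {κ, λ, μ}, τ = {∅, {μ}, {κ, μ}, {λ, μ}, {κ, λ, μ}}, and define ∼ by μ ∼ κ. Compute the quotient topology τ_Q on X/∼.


X/∼ = {[κ=μ], [λ]}; |τ_Q| = 3.

Equivalence classes: [κ=μ], [λ].
Quotient map π: X → X/∼ sends κ ↦ [κ=μ], λ ↦ [λ], μ ↦ [κ=μ].
For each subset V ⊆ X/∼, compute π^{-1}(V) ⊆ X and check whether π^{-1}(V) ∈ τ. V is open in τ_Q iff π^{-1}(V) ∈ τ.
  V = {}: π^{-1}(V) = ∅ ∈ τ ✓.
  V = {[κ=μ]}: π^{-1}(V) = {κ, μ} ∈ τ ✓.
  V = {[λ]}: π^{-1}(V) = {λ} ∉ τ ✗.
  V = {[κ=μ], [λ]}: π^{-1}(V) = {κ, λ, μ} ∈ τ ✓.
Open sets in the quotient: τ_Q = {{}, {[κ=μ]}, {[κ=μ], [λ]}} (3 elements).


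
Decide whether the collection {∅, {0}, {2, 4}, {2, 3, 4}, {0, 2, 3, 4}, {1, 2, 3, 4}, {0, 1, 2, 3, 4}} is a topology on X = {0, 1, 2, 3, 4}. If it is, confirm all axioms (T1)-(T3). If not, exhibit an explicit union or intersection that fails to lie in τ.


τ is NOT a topology on X.

Axiom (T1): ∅ ∈ τ? Yes; X ∈ τ? Yes.
Axiom (T2/T3): check pairwise unions and intersections of members of τ.
Counterexample for (T2): {0} ∪ {2, 4} = {0, 2, 4} ∉ τ. Therefore τ is NOT a topology.


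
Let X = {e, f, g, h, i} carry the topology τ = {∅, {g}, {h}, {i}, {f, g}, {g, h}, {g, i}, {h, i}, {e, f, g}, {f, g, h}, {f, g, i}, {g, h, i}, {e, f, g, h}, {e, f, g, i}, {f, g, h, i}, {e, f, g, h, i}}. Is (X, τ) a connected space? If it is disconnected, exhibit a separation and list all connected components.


(X, τ) is disconnected; components = [{h}, {i}, {e, f, g}].

Find clopen sets (U ∈ τ with X ∖ U ∈ τ):
  U = ∅, X ∖ U = {e, f, g, h, i} — both open, so U is clopen.
  U = {h}, X ∖ U = {e, f, g, i} — both open, so U is clopen.
  U = {i}, X ∖ U = {e, f, g, h} — both open, so U is clopen.
  U = {h, i}, X ∖ U = {e, f, g} — both open, so U is clopen.
  U = {e, f, g}, X ∖ U = {h, i} — both open, so U is clopen.
  U = {e, f, g, h}, X ∖ U = {i} — both open, so U is clopen.
  U = {e, f, g, i}, X ∖ U = {h} — both open, so U is clopen.
  U = {e, f, g, h, i}, X ∖ U = ∅ — both open, so U is clopen.
Nontrivial clopen(s) exist: e.g. {e, f, g}. So (X, τ) is disconnected.
Compute connected components by grouping points that agree on all clopens:
  component: {h}
  component: {i}
  component: {e, f, g}


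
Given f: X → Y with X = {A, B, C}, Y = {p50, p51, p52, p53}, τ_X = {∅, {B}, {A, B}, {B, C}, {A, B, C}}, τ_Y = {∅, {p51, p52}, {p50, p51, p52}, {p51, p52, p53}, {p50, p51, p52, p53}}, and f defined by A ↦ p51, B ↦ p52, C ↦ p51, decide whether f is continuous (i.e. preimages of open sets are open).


f IS continuous.

Compute f^{-1}(U) for each U ∈ τ_Y:
  U = ∅: f^{-1}(U) = ∅ ∈ τ_X ✓.
  U = {p51, p52}: f^{-1}(U) = {A, B, C} ∈ τ_X ✓.
  U = {p50, p51, p52}: f^{-1}(U) = {A, B, C} ∈ τ_X ✓.
  U = {p51, p52, p53}: f^{-1}(U) = {A, B, C} ∈ τ_X ✓.
  U = {p50, p51, p52, p53}: f^{-1}(U) = {A, B, C} ∈ τ_X ✓.
Every preimage lies in τ_X, so f IS continuous.


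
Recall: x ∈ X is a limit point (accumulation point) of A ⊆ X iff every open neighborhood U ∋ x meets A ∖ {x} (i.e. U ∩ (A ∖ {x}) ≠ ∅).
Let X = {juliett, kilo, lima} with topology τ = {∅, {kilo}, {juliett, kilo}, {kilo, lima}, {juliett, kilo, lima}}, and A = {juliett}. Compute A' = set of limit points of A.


A' = ∅

For each x ∈ X, list the open sets U ∈ τ with x ∈ U, then check whether U ∩ (A ∖ {x}) ≠ ∅ for every such U.
  x = juliett: open {juliett, kilo} ∋ x has {juliett, kilo} ∩ (A ∖ {juliett}) = ∅, so x is NOT a limit point.
  x = kilo: open {kilo} ∋ x has {kilo} ∩ (A ∖ {kilo}) = ∅, so x is NOT a limit point.
  x = lima: open {kilo, lima} ∋ x has {kilo, lima} ∩ (A ∖ {lima}) = ∅, so x is NOT a limit point.
Collecting: A' = ∅.


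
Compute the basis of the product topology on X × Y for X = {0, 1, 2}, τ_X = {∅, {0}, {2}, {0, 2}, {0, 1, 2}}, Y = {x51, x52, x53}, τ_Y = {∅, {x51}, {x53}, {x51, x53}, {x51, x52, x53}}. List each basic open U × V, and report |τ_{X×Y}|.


Basis B = {∅ × ∅, {0} × {x51}, {0} × {x53}, {2} × {x51}, {2} × {x53}, {0} × {x51, x53}, {0, 2} × {x51}, {0, 2} × {x53}, {2} × {x51, x53}, {0} × {x51, x52, x53}, {0, 1, 2} × {x51}, {0, 1, 2} × {x53}, {2} × {x51, x52, x53}, {0, 2} × {x51, x53}, {0, 2} × {x51, x52, x53}, {0, 1, 2} × {x51, x53}, {0, 1, 2} × {x51, x52, x53}}; |τ_{X×Y}| = 48.

Enumerate products U × V with U ∈ τ_X, V ∈ τ_Y (deduplicated):
  ∅ × ∅ = {} (∅)
  {0} × {x51} = {(0,x51)}
  {0} × {x53} = {(0,x53)}
  {2} × {x51} = {(2,x51)}
  {2} × {x53} = {(2,x53)}
  {0} × {x51, x53} = {(0,x51), (0,x53)}
  {0, 2} × {x51} = {(0,x51), (2,x51)}
  {0, 2} × {x53} = {(0,x53), (2,x53)}
  {2} × {x51, x53} = {(2,x51), (2,x53)}
  {0} × {x51, x52, x53} = {(0,x51), (0,x52), (0,x53)}
  {0, 1, 2} × {x51} = {(0,x51), (1,x51), (2,x51)}
  {0, 1, 2} × {x53} = {(0,x53), (1,x53), (2,x53)}
  {2} × {x51, x52, x53} = {(2,x51), (2,x52), (2,x53)}
  {0, 2} × {x51, x53} = {(0,x51), (0,x53), (2,x51), (2,x53)}
  {0, 2} × {x51, x52, x53} = {(0,x51), (0,x52), (0,x53), (2,x51), (2,x52), (2,x53)}
  {0, 1, 2} × {x51, x53} = {(0,x51), (0,x53), (1,x51), (1,x53), (2,x51), (2,x53)}
  {0, 1, 2} × {x51, x52, x53} = {(0,x51), (0,x52), (0,x53), (1,x51), (1,x52), (1,x53), (2,x51), (2,x52), (2,x53)}
These 17 distinct sets form the basis B.
Close under arbitrary unions to get τ_{X×Y}; counting gives |τ_{X×Y}| = 48.


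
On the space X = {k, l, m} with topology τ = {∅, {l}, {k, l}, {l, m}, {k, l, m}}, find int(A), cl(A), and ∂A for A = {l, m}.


int(A) = {l, m}, cl(A) = {k, l, m}, ∂A = {k}.

Closed sets in (X, τ) are complements of opens:
  closed(X, τ) = {∅, {k}, {m}, {k, m}, {k, l, m}}.
int(A) = ⋃ {U ∈ τ : U ⊆ A}. Opens contained in A: ∅, {l}, {l, m}.
Taking the union of these: int(A) = {l, m}.
cl(A) = ⋂ {C closed : A ⊆ C}. Closed sets containing A: {k, l, m}.
Intersecting these: cl(A) = {k, l, m}.
∂A = cl(A) ∖ int(A) = {k, l, m} ∖ {l, m} = {k}.


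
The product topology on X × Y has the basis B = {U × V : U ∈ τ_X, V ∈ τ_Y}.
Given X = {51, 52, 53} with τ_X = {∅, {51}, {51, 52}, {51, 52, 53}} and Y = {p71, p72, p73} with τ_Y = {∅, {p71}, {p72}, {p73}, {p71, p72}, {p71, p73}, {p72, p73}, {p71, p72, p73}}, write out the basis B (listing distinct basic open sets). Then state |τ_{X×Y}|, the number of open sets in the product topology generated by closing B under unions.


Basis B = {∅ × ∅, {51} × {p71}, {51} × {p72}, {51} × {p73}, {51} × {p71, p72}, {51} × {p71, p73}, {51, 52} × {p71}, {51} × {p72, p73}, {51, 52} × {p72}, {51, 52} × {p73}, {51} × {p71, p72, p73}, {51, 52, 53} × {p71}, {51, 52, 53} × {p72}, {51, 52, 53} × {p73}, {51, 52} × {p71, p72}, {51, 52} × {p71, p73}, {51, 52} × {p72, p73}, {51, 52} × {p71, p72, p73}, {51, 52, 53} × {p71, p72}, {51, 52, 53} × {p71, p73}, {51, 52, 53} × {p72, p73}, {51, 52, 53} × {p71, p72, p73}}; |τ_{X×Y}| = 64.

Enumerate products U × V with U ∈ τ_X, V ∈ τ_Y (deduplicated):
  ∅ × ∅ = {} (∅)
  {51} × {p71} = {(51,p71)}
  {51} × {p72} = {(51,p72)}
  {51} × {p73} = {(51,p73)}
  {51} × {p71, p72} = {(51,p71), (51,p72)}
  {51} × {p71, p73} = {(51,p71), (51,p73)}
  {51, 52} × {p71} = {(51,p71), (52,p71)}
  {51} × {p72, p73} = {(51,p72), (51,p73)}
  {51, 52} × {p72} = {(51,p72), (52,p72)}
  {51, 52} × {p73} = {(51,p73), (52,p73)}
  {51} × {p71, p72, p73} = {(51,p71), (51,p72), (51,p73)}
  {51, 52, 53} × {p71} = {(51,p71), (52,p71), (53,p71)}
  {51, 52, 53} × {p72} = {(51,p72), (52,p72), (53,p72)}
  {51, 52, 53} × {p73} = {(51,p73), (52,p73), (53,p73)}
  {51, 52} × {p71, p72} = {(51,p71), (51,p72), (52,p71), (52,p72)}
  {51, 52} × {p71, p73} = {(51,p71), (51,p73), (52,p71), (52,p73)}
  {51, 52} × {p72, p73} = {(51,p72), (51,p73), (52,p72), (52,p73)}
  {51, 52} × {p71, p72, p73} = {(51,p71), (51,p72), (51,p73), (52,p71), (52,p72), (52,p73)}
  {51, 52, 53} × {p71, p72} = {(51,p71), (51,p72), (52,p71), (52,p72), (53,p71), (53,p72)}
  {51, 52, 53} × {p71, p73} = {(51,p71), (51,p73), (52,p71), (52,p73), (53,p71), (53,p73)}
  {51, 52, 53} × {p72, p73} = {(51,p72), (51,p73), (52,p72), (52,p73), (53,p72), (53,p73)}
  {51, 52, 53} × {p71, p72, p73} = {(51,p71), (51,p72), (51,p73), (52,p71), (52,p72), (52,p73), (53,p71), (53,p72), (53,p73)}
These 22 distinct sets form the basis B.
Close under arbitrary unions to get τ_{X×Y}; counting gives |τ_{X×Y}| = 64.


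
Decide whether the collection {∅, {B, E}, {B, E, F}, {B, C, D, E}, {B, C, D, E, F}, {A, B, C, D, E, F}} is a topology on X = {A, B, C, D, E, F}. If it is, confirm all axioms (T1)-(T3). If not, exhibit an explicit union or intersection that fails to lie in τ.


τ IS a topology on X.

Axiom (T1): ∅ ∈ τ? Yes; X ∈ τ? Yes.
Axiom (T2/T3): check pairwise unions and intersections of members of τ.
All pairwise intersections and unions checked — each lies in τ. Therefore τ satisfies (T1), (T2), (T3): it IS a topology on X.


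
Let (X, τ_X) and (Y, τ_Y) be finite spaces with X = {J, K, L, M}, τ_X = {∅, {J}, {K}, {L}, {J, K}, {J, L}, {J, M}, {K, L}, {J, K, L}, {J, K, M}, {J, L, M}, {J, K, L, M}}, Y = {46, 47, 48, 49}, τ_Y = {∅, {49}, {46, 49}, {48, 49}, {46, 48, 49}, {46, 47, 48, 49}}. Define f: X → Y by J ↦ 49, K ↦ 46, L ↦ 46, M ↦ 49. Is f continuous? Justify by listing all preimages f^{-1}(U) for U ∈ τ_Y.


f IS continuous.

Compute f^{-1}(U) for each U ∈ τ_Y:
  U = ∅: f^{-1}(U) = ∅ ∈ τ_X ✓.
  U = {49}: f^{-1}(U) = {J, M} ∈ τ_X ✓.
  U = {46, 49}: f^{-1}(U) = {J, K, L, M} ∈ τ_X ✓.
  U = {48, 49}: f^{-1}(U) = {J, M} ∈ τ_X ✓.
  U = {46, 48, 49}: f^{-1}(U) = {J, K, L, M} ∈ τ_X ✓.
  U = {46, 47, 48, 49}: f^{-1}(U) = {J, K, L, M} ∈ τ_X ✓.
Every preimage lies in τ_X, so f IS continuous.


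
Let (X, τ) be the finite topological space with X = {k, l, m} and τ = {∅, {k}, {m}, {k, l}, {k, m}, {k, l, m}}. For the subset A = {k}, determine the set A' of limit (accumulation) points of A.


A' = {l}

For each x ∈ X, list the open sets U ∈ τ with x ∈ U, then check whether U ∩ (A ∖ {x}) ≠ ∅ for every such U.
  x = k: open {k} ∋ x has {k} ∩ (A ∖ {k}) = ∅, so x is NOT a limit point.
  x = l: opens ∋ x are {k, l}, {k, l, m}; each meets A ∖ {l}, so x IS a limit point.
  x = m: open {m} ∋ x has {m} ∩ (A ∖ {m}) = ∅, so x is NOT a limit point.
Collecting: A' = {l}.


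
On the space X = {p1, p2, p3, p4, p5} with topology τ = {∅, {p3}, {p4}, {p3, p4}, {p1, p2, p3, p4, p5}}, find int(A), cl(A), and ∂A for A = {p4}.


int(A) = {p4}, cl(A) = {p1, p2, p4, p5}, ∂A = {p1, p2, p5}.

Closed sets in (X, τ) are complements of opens:
  closed(X, τ) = {∅, {p1, p2, p5}, {p1, p2, p3, p5}, {p1, p2, p4, p5}, {p1, p2, p3, p4, p5}}.
int(A) = ⋃ {U ∈ τ : U ⊆ A}. Opens contained in A: ∅, {p4}.
Taking the union of these: int(A) = {p4}.
cl(A) = ⋂ {C closed : A ⊆ C}. Closed sets containing A: {p1, p2, p4, p5}, {p1, p2, p3, p4, p5}.
Intersecting these: cl(A) = {p1, p2, p4, p5}.
∂A = cl(A) ∖ int(A) = {p1, p2, p4, p5} ∖ {p4} = {p1, p2, p5}.


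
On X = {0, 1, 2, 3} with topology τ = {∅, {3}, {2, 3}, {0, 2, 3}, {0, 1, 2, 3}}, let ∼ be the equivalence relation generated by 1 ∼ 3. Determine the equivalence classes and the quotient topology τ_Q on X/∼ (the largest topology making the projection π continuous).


X/∼ = {[0], [1=3], [2]}; |τ_Q| = 2.

Equivalence classes: [0], [1=3], [2].
Quotient map π: X → X/∼ sends 0 ↦ [0], 1 ↦ [1=3], 2 ↦ [2], 3 ↦ [1=3].
For each subset V ⊆ X/∼, compute π^{-1}(V) ⊆ X and check whether π^{-1}(V) ∈ τ. V is open in τ_Q iff π^{-1}(V) ∈ τ.
  V = {}: π^{-1}(V) = ∅ ∈ τ ✓.
  V = {[0]}: π^{-1}(V) = {0} ∉ τ ✗.
  V = {[1=3]}: π^{-1}(V) = {1, 3} ∉ τ ✗.
  V = {[0], [1=3]}: π^{-1}(V) = {0, 1, 3} ∉ τ ✗.
  V = {[2]}: π^{-1}(V) = {2} ∉ τ ✗.
  V = {[0], [2]}: π^{-1}(V) = {0, 2} ∉ τ ✗.
  V = {[1=3], [2]}: π^{-1}(V) = {1, 2, 3} ∉ τ ✗.
  V = {[0], [1=3], [2]}: π^{-1}(V) = {0, 1, 2, 3} ∈ τ ✓.
Open sets in the quotient: τ_Q = {{}, {[0], [1=3], [2]}} (2 elements).


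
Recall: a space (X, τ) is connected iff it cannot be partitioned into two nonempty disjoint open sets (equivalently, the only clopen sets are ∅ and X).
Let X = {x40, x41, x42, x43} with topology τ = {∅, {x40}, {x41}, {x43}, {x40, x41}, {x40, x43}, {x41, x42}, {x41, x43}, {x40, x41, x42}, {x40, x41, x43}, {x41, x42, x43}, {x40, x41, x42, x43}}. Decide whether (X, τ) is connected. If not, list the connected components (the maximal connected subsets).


(X, τ) is disconnected; components = [{x40}, {x43}, {x41, x42}].

Find clopen sets (U ∈ τ with X ∖ U ∈ τ):
  U = ∅, X ∖ U = {x40, x41, x42, x43} — both open, so U is clopen.
  U = {x40}, X ∖ U = {x41, x42, x43} — both open, so U is clopen.
  U = {x43}, X ∖ U = {x40, x41, x42} — both open, so U is clopen.
  U = {x40, x43}, X ∖ U = {x41, x42} — both open, so U is clopen.
  U = {x41, x42}, X ∖ U = {x40, x43} — both open, so U is clopen.
  U = {x40, x41, x42}, X ∖ U = {x43} — both open, so U is clopen.
  U = {x41, x42, x43}, X ∖ U = {x40} — both open, so U is clopen.
  U = {x40, x41, x42, x43}, X ∖ U = ∅ — both open, so U is clopen.
Nontrivial clopen(s) exist: e.g. {x40, x43}. So (X, τ) is disconnected.
Compute connected components by grouping points that agree on all clopens:
  component: {x40}
  component: {x43}
  component: {x41, x42}


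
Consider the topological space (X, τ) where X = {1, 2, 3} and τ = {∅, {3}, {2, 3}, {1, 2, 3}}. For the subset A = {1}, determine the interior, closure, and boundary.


int(A) = ∅, cl(A) = {1}, ∂A = {1}.

Closed sets in (X, τ) are complements of opens:
  closed(X, τ) = {∅, {1}, {1, 2}, {1, 2, 3}}.
int(A) = ⋃ {U ∈ τ : U ⊆ A}. Opens contained in A: ∅.
Taking the union of these: int(A) = ∅.
cl(A) = ⋂ {C closed : A ⊆ C}. Closed sets containing A: {1}, {1, 2}, {1, 2, 3}.
Intersecting these: cl(A) = {1}.
∂A = cl(A) ∖ int(A) = {1} ∖ ∅ = {1}.


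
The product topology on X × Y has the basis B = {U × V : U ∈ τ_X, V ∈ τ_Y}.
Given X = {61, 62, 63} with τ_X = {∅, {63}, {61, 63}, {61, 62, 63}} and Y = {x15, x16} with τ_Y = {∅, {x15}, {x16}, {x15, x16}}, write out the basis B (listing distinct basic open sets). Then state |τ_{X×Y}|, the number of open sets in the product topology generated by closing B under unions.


Basis B = {∅ × ∅, {63} × {x15}, {63} × {x16}, {61, 63} × {x15}, {61, 63} × {x16}, {63} × {x15, x16}, {61, 62, 63} × {x15}, {61, 62, 63} × {x16}, {61, 63} × {x15, x16}, {61, 62, 63} × {x15, x16}}; |τ_{X×Y}| = 16.

Enumerate products U × V with U ∈ τ_X, V ∈ τ_Y (deduplicated):
  ∅ × ∅ = {} (∅)
  {63} × {x15} = {(63,x15)}
  {63} × {x16} = {(63,x16)}
  {61, 63} × {x15} = {(61,x15), (63,x15)}
  {61, 63} × {x16} = {(61,x16), (63,x16)}
  {63} × {x15, x16} = {(63,x15), (63,x16)}
  {61, 62, 63} × {x15} = {(61,x15), (62,x15), (63,x15)}
  {61, 62, 63} × {x16} = {(61,x16), (62,x16), (63,x16)}
  {61, 63} × {x15, x16} = {(61,x15), (61,x16), (63,x15), (63,x16)}
  {61, 62, 63} × {x15, x16} = {(61,x15), (61,x16), (62,x15), (62,x16), (63,x15), (63,x16)}
These 10 distinct sets form the basis B.
Close under arbitrary unions to get τ_{X×Y}; counting gives |τ_{X×Y}| = 16.


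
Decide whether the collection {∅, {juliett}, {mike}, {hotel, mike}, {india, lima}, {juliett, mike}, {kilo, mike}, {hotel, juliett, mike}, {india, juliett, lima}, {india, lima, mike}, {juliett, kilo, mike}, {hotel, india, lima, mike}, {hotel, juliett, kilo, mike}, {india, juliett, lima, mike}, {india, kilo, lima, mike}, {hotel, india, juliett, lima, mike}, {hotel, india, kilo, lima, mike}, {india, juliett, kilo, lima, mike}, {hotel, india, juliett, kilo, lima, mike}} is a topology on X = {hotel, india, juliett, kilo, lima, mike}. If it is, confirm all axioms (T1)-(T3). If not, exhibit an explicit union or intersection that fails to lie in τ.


τ is NOT a topology on X.

Axiom (T1): ∅ ∈ τ? Yes; X ∈ τ? Yes.
Axiom (T2/T3): check pairwise unions and intersections of members of τ.
Counterexample for (T2): {hotel, mike} ∪ {kilo, mike} = {hotel, kilo, mike} ∉ τ. Therefore τ is NOT a topology.


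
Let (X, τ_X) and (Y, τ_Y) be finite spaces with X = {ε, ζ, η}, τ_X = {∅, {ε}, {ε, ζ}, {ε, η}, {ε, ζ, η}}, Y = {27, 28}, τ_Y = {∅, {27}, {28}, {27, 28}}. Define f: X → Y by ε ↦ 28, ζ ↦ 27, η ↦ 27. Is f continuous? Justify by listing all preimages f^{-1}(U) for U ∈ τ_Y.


f is NOT continuous.

Compute f^{-1}(U) for each U ∈ τ_Y:
  U = ∅: f^{-1}(U) = ∅ ∈ τ_X ✓.
  U = {27}: f^{-1}(U) = {ζ, η} ∉ τ_X ✗.
  U = {28}: f^{-1}(U) = {ε} ∈ τ_X ✓.
  U = {27, 28}: f^{-1}(U) = {ε, ζ, η} ∈ τ_X ✓.
Found U = {27} with f^{-1}(U) = {ζ, η} not in τ_X. Therefore f is NOT continuous.


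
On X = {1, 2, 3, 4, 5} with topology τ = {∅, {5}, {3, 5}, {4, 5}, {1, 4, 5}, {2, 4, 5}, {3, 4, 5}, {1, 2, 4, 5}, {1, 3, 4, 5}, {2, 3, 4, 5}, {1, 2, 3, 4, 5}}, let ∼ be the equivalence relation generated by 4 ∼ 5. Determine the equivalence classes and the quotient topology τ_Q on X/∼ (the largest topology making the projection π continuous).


X/∼ = {[1], [2], [3], [4=5]}; |τ_Q| = 9.

Equivalence classes: [1], [2], [3], [4=5].
Quotient map π: X → X/∼ sends 1 ↦ [1], 2 ↦ [2], 3 ↦ [3], 4 ↦ [4=5], 5 ↦ [4=5].
For each subset V ⊆ X/∼, compute π^{-1}(V) ⊆ X and check whether π^{-1}(V) ∈ τ. V is open in τ_Q iff π^{-1}(V) ∈ τ.
  V = {}: π^{-1}(V) = ∅ ∈ τ ✓.
  V = {[1]}: π^{-1}(V) = {1} ∉ τ ✗.
  V = {[2]}: π^{-1}(V) = {2} ∉ τ ✗.
  V = {[1], [2]}: π^{-1}(V) = {1, 2} ∉ τ ✗.
  V = {[3]}: π^{-1}(V) = {3} ∉ τ ✗.
  V = {[1], [3]}: π^{-1}(V) = {1, 3} ∉ τ ✗.
  V = {[2], [3]}: π^{-1}(V) = {2, 3} ∉ τ ✗.
  V = {[1], [2], [3]}: π^{-1}(V) = {1, 2, 3} ∉ τ ✗.
  V = {[4=5]}: π^{-1}(V) = {4, 5} ∈ τ ✓.
  V = {[1], [4=5]}: π^{-1}(V) = {1, 4, 5} ∈ τ ✓.
  V = {[2], [4=5]}: π^{-1}(V) = {2, 4, 5} ∈ τ ✓.
  V = {[1], [2], [4=5]}: π^{-1}(V) = {1, 2, 4, 5} ∈ τ ✓.
  V = {[3], [4=5]}: π^{-1}(V) = {3, 4, 5} ∈ τ ✓.
  V = {[1], [3], [4=5]}: π^{-1}(V) = {1, 3, 4, 5} ∈ τ ✓.
  V = {[2], [3], [4=5]}: π^{-1}(V) = {2, 3, 4, 5} ∈ τ ✓.
  V = {[1], [2], [3], [4=5]}: π^{-1}(V) = {1, 2, 3, 4, 5} ∈ τ ✓.
Open sets in the quotient: τ_Q = {{}, {[4=5]}, {[1], [4=5]}, {[2], [4=5]}, {[1], [2], [4=5]}, {[3], [4=5]}, {[1], [3], [4=5]}, {[2], [3], [4=5]}, {[1], [2], [3], [4=5]}} (9 elements).


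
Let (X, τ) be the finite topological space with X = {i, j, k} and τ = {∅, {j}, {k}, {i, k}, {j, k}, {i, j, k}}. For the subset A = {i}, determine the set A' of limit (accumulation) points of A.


A' = ∅

For each x ∈ X, list the open sets U ∈ τ with x ∈ U, then check whether U ∩ (A ∖ {x}) ≠ ∅ for every such U.
  x = i: open {i, k} ∋ x has {i, k} ∩ (A ∖ {i}) = ∅, so x is NOT a limit point.
  x = j: open {j} ∋ x has {j} ∩ (A ∖ {j}) = ∅, so x is NOT a limit point.
  x = k: open {k} ∋ x has {k} ∩ (A ∖ {k}) = ∅, so x is NOT a limit point.
Collecting: A' = ∅.


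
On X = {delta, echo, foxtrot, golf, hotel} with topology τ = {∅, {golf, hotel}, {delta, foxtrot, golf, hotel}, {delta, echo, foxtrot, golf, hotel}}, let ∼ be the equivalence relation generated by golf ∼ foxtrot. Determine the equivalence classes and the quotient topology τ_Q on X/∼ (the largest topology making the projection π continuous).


X/∼ = {[delta], [echo], [foxtrot=golf], [hotel]}; |τ_Q| = 3.

Equivalence classes: [delta], [echo], [foxtrot=golf], [hotel].
Quotient map π: X → X/∼ sends delta ↦ [delta], echo ↦ [echo], foxtrot ↦ [foxtrot=golf], golf ↦ [foxtrot=golf], hotel ↦ [hotel].
For each subset V ⊆ X/∼, compute π^{-1}(V) ⊆ X and check whether π^{-1}(V) ∈ τ. V is open in τ_Q iff π^{-1}(V) ∈ τ.
  V = {}: π^{-1}(V) = ∅ ∈ τ ✓.
  V = {[delta]}: π^{-1}(V) = {delta} ∉ τ ✗.
  V = {[echo]}: π^{-1}(V) = {echo} ∉ τ ✗.
  V = {[delta], [echo]}: π^{-1}(V) = {delta, echo} ∉ τ ✗.
  V = {[foxtrot=golf]}: π^{-1}(V) = {foxtrot, golf} ∉ τ ✗.
  V = {[delta], [foxtrot=golf]}: π^{-1}(V) = {delta, foxtrot, golf} ∉ τ ✗.
  V = {[echo], [foxtrot=golf]}: π^{-1}(V) = {echo, foxtrot, golf} ∉ τ ✗.
  V = {[delta], [echo], [foxtrot=golf]}: π^{-1}(V) = {delta, echo, foxtrot, golf} ∉ τ ✗.
  V = {[hotel]}: π^{-1}(V) = {hotel} ∉ τ ✗.
  V = {[delta], [hotel]}: π^{-1}(V) = {delta, hotel} ∉ τ ✗.
  V = {[echo], [hotel]}: π^{-1}(V) = {echo, hotel} ∉ τ ✗.
  V = {[delta], [echo], [hotel]}: π^{-1}(V) = {delta, echo, hotel} ∉ τ ✗.
  V = {[foxtrot=golf], [hotel]}: π^{-1}(V) = {foxtrot, golf, hotel} ∉ τ ✗.
  V = {[delta], [foxtrot=golf], [hotel]}: π^{-1}(V) = {delta, foxtrot, golf, hotel} ∈ τ ✓.
  V = {[echo], [foxtrot=golf], [hotel]}: π^{-1}(V) = {echo, foxtrot, golf, hotel} ∉ τ ✗.
  V = {[delta], [echo], [foxtrot=golf], [hotel]}: π^{-1}(V) = {delta, echo, foxtrot, golf, hotel} ∈ τ ✓.
Open sets in the quotient: τ_Q = {{}, {[delta], [foxtrot=golf], [hotel]}, {[delta], [echo], [foxtrot=golf], [hotel]}} (3 elements).


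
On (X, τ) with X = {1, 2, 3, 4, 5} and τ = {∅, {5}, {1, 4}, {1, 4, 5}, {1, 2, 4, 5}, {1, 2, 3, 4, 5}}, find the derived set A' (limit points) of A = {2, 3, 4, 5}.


A' = {1, 2, 3}

For each x ∈ X, list the open sets U ∈ τ with x ∈ U, then check whether U ∩ (A ∖ {x}) ≠ ∅ for every such U.
  x = 1: opens ∋ x are {1, 4}, {1, 4, 5}, {1, 2, 4, 5}, {1, 2, 3, 4, 5}; each meets A ∖ {1}, so x IS a limit point.
  x = 2: opens ∋ x are {1, 2, 4, 5}, {1, 2, 3, 4, 5}; each meets A ∖ {2}, so x IS a limit point.
  x = 3: opens ∋ x are {1, 2, 3, 4, 5}; each meets A ∖ {3}, so x IS a limit point.
  x = 4: open {1, 4} ∋ x has {1, 4} ∩ (A ∖ {4}) = ∅, so x is NOT a limit point.
  x = 5: open {5} ∋ x has {5} ∩ (A ∖ {5}) = ∅, so x is NOT a limit point.
Collecting: A' = {1, 2, 3}.


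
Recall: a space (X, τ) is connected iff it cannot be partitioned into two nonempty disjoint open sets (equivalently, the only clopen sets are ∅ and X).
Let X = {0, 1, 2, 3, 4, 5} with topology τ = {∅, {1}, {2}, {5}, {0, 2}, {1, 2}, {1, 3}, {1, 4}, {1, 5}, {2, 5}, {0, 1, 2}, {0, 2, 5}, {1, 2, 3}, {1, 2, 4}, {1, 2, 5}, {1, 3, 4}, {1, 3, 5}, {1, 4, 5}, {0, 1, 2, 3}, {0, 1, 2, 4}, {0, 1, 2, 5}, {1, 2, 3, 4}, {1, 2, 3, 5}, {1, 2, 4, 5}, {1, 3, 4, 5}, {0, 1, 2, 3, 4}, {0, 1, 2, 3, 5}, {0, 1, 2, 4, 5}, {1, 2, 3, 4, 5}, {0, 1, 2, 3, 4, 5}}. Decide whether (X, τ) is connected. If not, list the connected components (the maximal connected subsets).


(X, τ) is disconnected; components = [{5}, {0, 2}, {1, 3, 4}].

Find clopen sets (U ∈ τ with X ∖ U ∈ τ):
  U = ∅, X ∖ U = {0, 1, 2, 3, 4, 5} — both open, so U is clopen.
  U = {5}, X ∖ U = {0, 1, 2, 3, 4} — both open, so U is clopen.
  U = {0, 2}, X ∖ U = {1, 3, 4, 5} — both open, so U is clopen.
  U = {0, 2, 5}, X ∖ U = {1, 3, 4} — both open, so U is clopen.
  U = {1, 3, 4}, X ∖ U = {0, 2, 5} — both open, so U is clopen.
  U = {1, 3, 4, 5}, X ∖ U = {0, 2} — both open, so U is clopen.
  U = {0, 1, 2, 3, 4}, X ∖ U = {5} — both open, so U is clopen.
  U = {0, 1, 2, 3, 4, 5}, X ∖ U = ∅ — both open, so U is clopen.
Nontrivial clopen(s) exist: e.g. {0, 2, 5}. So (X, τ) is disconnected.
Compute connected components by grouping points that agree on all clopens:
  component: {5}
  component: {0, 2}
  component: {1, 3, 4}


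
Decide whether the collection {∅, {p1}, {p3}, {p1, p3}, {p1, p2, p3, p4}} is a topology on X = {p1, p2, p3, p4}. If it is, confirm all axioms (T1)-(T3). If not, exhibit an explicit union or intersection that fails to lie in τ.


τ IS a topology on X.

Axiom (T1): ∅ ∈ τ? Yes; X ∈ τ? Yes.
Axiom (T2/T3): check pairwise unions and intersections of members of τ.
All pairwise intersections and unions checked — each lies in τ. Therefore τ satisfies (T1), (T2), (T3): it IS a topology on X.


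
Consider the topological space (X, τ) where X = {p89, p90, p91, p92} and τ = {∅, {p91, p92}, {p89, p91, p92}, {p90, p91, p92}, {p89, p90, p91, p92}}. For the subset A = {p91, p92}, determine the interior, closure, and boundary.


int(A) = {p91, p92}, cl(A) = {p89, p90, p91, p92}, ∂A = {p89, p90}.

Closed sets in (X, τ) are complements of opens:
  closed(X, τ) = {∅, {p89}, {p90}, {p89, p90}, {p89, p90, p91, p92}}.
int(A) = ⋃ {U ∈ τ : U ⊆ A}. Opens contained in A: ∅, {p91, p92}.
Taking the union of these: int(A) = {p91, p92}.
cl(A) = ⋂ {C closed : A ⊆ C}. Closed sets containing A: {p89, p90, p91, p92}.
Intersecting these: cl(A) = {p89, p90, p91, p92}.
∂A = cl(A) ∖ int(A) = {p89, p90, p91, p92} ∖ {p91, p92} = {p89, p90}.


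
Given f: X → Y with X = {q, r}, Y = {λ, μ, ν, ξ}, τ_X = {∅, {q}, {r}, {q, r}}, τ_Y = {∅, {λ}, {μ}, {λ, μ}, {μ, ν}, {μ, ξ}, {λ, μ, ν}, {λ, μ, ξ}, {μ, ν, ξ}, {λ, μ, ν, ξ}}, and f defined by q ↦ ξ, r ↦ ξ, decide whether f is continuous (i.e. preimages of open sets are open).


f IS continuous.

Compute f^{-1}(U) for each U ∈ τ_Y:
  U = ∅: f^{-1}(U) = ∅ ∈ τ_X ✓.
  U = {λ}: f^{-1}(U) = ∅ ∈ τ_X ✓.
  U = {μ}: f^{-1}(U) = ∅ ∈ τ_X ✓.
  U = {λ, μ}: f^{-1}(U) = ∅ ∈ τ_X ✓.
  U = {μ, ν}: f^{-1}(U) = ∅ ∈ τ_X ✓.
  U = {μ, ξ}: f^{-1}(U) = {q, r} ∈ τ_X ✓.
  U = {λ, μ, ν}: f^{-1}(U) = ∅ ∈ τ_X ✓.
  U = {λ, μ, ξ}: f^{-1}(U) = {q, r} ∈ τ_X ✓.
  U = {μ, ν, ξ}: f^{-1}(U) = {q, r} ∈ τ_X ✓.
  U = {λ, μ, ν, ξ}: f^{-1}(U) = {q, r} ∈ τ_X ✓.
Every preimage lies in τ_X, so f IS continuous.


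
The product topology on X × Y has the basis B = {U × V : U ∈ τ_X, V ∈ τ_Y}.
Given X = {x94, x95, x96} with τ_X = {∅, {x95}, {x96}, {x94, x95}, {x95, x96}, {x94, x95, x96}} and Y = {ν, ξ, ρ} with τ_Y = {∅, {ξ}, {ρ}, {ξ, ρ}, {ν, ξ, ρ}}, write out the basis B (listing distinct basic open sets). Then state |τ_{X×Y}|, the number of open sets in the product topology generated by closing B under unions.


Basis B = {∅ × ∅, {x95} × {ξ}, {x95} × {ρ}, {x96} × {ξ}, {x96} × {ρ}, {x94, x95} × {ξ}, {x94, x95} × {ρ}, {x95} × {ξ, ρ}, {x95, x96} × {ξ}, {x95, x96} × {ρ}, {x96} × {ξ, ρ}, {x94, x95, x96} × {ξ}, {x94, x95, x96} × {ρ}, {x95} × {ν, ξ, ρ}, {x96} × {ν, ξ, ρ}, {x94, x95} × {ξ, ρ}, {x95, x96} × {ξ, ρ}, {x94, x95} × {ν, ξ, ρ}, {x94, x95, x96} × {ξ, ρ}, {x95, x96} × {ν, ξ, ρ}, {x94, x95, x96} × {ν, ξ, ρ}}; |τ_{X×Y}| = 70.

Enumerate products U × V with U ∈ τ_X, V ∈ τ_Y (deduplicated):
  ∅ × ∅ = {} (∅)
  {x95} × {ξ} = {(x95,ξ)}
  {x95} × {ρ} = {(x95,ρ)}
  {x96} × {ξ} = {(x96,ξ)}
  {x96} × {ρ} = {(x96,ρ)}
  {x94, x95} × {ξ} = {(x94,ξ), (x95,ξ)}
  {x94, x95} × {ρ} = {(x94,ρ), (x95,ρ)}
  {x95} × {ξ, ρ} = {(x95,ξ), (x95,ρ)}
  {x95, x96} × {ξ} = {(x95,ξ), (x96,ξ)}
  {x95, x96} × {ρ} = {(x95,ρ), (x96,ρ)}
  {x96} × {ξ, ρ} = {(x96,ξ), (x96,ρ)}
  {x94, x95, x96} × {ξ} = {(x94,ξ), (x95,ξ), (x96,ξ)}
  {x94, x95, x96} × {ρ} = {(x94,ρ), (x95,ρ), (x96,ρ)}
  {x95} × {ν, ξ, ρ} = {(x95,ν), (x95,ξ), (x95,ρ)}
  {x96} × {ν, ξ, ρ} = {(x96,ν), (x96,ξ), (x96,ρ)}
  {x94, x95} × {ξ, ρ} = {(x94,ξ), (x94,ρ), (x95,ξ), (x95,ρ)}
  {x95, x96} × {ξ, ρ} = {(x95,ξ), (x95,ρ), (x96,ξ), (x96,ρ)}
  {x94, x95} × {ν, ξ, ρ} = {(x94,ν), (x94,ξ), (x94,ρ), (x95,ν), (x95,ξ), (x95,ρ)}
  {x94, x95, x96} × {ξ, ρ} = {(x94,ξ), (x94,ρ), (x95,ξ), (x95,ρ), (x96,ξ), (x96,ρ)}
  {x95, x96} × {ν, ξ, ρ} = {(x95,ν), (x95,ξ), (x95,ρ), (x96,ν), (x96,ξ), (x96,ρ)}
  {x94, x95, x96} × {ν, ξ, ρ} = {(x94,ν), (x94,ξ), (x94,ρ), (x95,ν), (x95,ξ), (x95,ρ), (x96,ν), (x96,ξ), (x96,ρ)}
These 21 distinct sets form the basis B.
Close under arbitrary unions to get τ_{X×Y}; counting gives |τ_{X×Y}| = 70.


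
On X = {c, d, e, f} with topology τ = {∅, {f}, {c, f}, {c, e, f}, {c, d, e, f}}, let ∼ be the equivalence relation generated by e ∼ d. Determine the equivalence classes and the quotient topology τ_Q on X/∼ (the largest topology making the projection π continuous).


X/∼ = {[c], [d=e], [f]}; |τ_Q| = 4.

Equivalence classes: [c], [d=e], [f].
Quotient map π: X → X/∼ sends c ↦ [c], d ↦ [d=e], e ↦ [d=e], f ↦ [f].
For each subset V ⊆ X/∼, compute π^{-1}(V) ⊆ X and check whether π^{-1}(V) ∈ τ. V is open in τ_Q iff π^{-1}(V) ∈ τ.
  V = {}: π^{-1}(V) = ∅ ∈ τ ✓.
  V = {[c]}: π^{-1}(V) = {c} ∉ τ ✗.
  V = {[d=e]}: π^{-1}(V) = {d, e} ∉ τ ✗.
  V = {[c], [d=e]}: π^{-1}(V) = {c, d, e} ∉ τ ✗.
  V = {[f]}: π^{-1}(V) = {f} ∈ τ ✓.
  V = {[c], [f]}: π^{-1}(V) = {c, f} ∈ τ ✓.
  V = {[d=e], [f]}: π^{-1}(V) = {d, e, f} ∉ τ ✗.
  V = {[c], [d=e], [f]}: π^{-1}(V) = {c, d, e, f} ∈ τ ✓.
Open sets in the quotient: τ_Q = {{}, {[f]}, {[c], [f]}, {[c], [d=e], [f]}} (4 elements).


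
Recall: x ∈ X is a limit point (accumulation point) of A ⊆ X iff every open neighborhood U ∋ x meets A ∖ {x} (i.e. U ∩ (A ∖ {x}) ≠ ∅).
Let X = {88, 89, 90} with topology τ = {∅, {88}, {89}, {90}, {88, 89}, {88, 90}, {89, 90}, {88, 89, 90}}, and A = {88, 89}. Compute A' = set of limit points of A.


A' = ∅

For each x ∈ X, list the open sets U ∈ τ with x ∈ U, then check whether U ∩ (A ∖ {x}) ≠ ∅ for every such U.
  x = 88: open {88} ∋ x has {88} ∩ (A ∖ {88}) = ∅, so x is NOT a limit point.
  x = 89: open {89} ∋ x has {89} ∩ (A ∖ {89}) = ∅, so x is NOT a limit point.
  x = 90: open {90} ∋ x has {90} ∩ (A ∖ {90}) = ∅, so x is NOT a limit point.
Collecting: A' = ∅.


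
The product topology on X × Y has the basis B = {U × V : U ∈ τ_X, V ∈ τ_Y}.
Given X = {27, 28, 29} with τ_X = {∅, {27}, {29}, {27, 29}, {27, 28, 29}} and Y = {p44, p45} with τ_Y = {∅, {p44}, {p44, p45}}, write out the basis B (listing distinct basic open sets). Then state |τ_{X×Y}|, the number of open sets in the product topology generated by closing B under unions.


Basis B = {∅ × ∅, {27} × {p44}, {29} × {p44}, {27} × {p44, p45}, {27, 29} × {p44}, {29} × {p44, p45}, {27, 28, 29} × {p44}, {27, 29} × {p44, p45}, {27, 28, 29} × {p44, p45}}; |τ_{X×Y}| = 14.

Enumerate products U × V with U ∈ τ_X, V ∈ τ_Y (deduplicated):
  ∅ × ∅ = {} (∅)
  {27} × {p44} = {(27,p44)}
  {29} × {p44} = {(29,p44)}
  {27} × {p44, p45} = {(27,p44), (27,p45)}
  {27, 29} × {p44} = {(27,p44), (29,p44)}
  {29} × {p44, p45} = {(29,p44), (29,p45)}
  {27, 28, 29} × {p44} = {(27,p44), (28,p44), (29,p44)}
  {27, 29} × {p44, p45} = {(27,p44), (27,p45), (29,p44), (29,p45)}
  {27, 28, 29} × {p44, p45} = {(27,p44), (27,p45), (28,p44), (28,p45), (29,p44), (29,p45)}
These 9 distinct sets form the basis B.
Close under arbitrary unions to get τ_{X×Y}; counting gives |τ_{X×Y}| = 14.


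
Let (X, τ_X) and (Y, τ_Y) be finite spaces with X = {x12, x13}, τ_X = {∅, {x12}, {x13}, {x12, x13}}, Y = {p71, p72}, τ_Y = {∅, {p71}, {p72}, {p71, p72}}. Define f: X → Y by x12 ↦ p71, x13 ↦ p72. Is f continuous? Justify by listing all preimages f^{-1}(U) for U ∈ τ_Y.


f IS continuous.

Compute f^{-1}(U) for each U ∈ τ_Y:
  U = ∅: f^{-1}(U) = ∅ ∈ τ_X ✓.
  U = {p71}: f^{-1}(U) = {x12} ∈ τ_X ✓.
  U = {p72}: f^{-1}(U) = {x13} ∈ τ_X ✓.
  U = {p71, p72}: f^{-1}(U) = {x12, x13} ∈ τ_X ✓.
Every preimage lies in τ_X, so f IS continuous.


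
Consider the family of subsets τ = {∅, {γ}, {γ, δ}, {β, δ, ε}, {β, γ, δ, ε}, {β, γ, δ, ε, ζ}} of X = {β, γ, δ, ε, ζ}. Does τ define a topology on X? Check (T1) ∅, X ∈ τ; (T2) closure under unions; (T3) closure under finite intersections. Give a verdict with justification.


τ is NOT a topology on X.

Axiom (T1): ∅ ∈ τ? Yes; X ∈ τ? Yes.
Axiom (T2/T3): check pairwise unions and intersections of members of τ.
Counterexample for (T3): {γ, δ} ∩ {β, δ, ε} = {δ} ∉ τ. Therefore τ is NOT a topology.


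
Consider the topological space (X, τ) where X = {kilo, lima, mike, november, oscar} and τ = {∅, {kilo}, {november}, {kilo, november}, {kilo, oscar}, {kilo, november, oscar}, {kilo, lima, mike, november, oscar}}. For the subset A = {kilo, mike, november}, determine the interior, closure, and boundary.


int(A) = {kilo, november}, cl(A) = {kilo, lima, mike, november, oscar}, ∂A = {lima, mike, oscar}.

Closed sets in (X, τ) are complements of opens:
  closed(X, τ) = {∅, {lima, mike}, {lima, mike, november}, {lima, mike, oscar}, {kilo, lima, mike, oscar}, {lima, mike, november, oscar}, {kilo, lima, mike, november, oscar}}.
int(A) = ⋃ {U ∈ τ : U ⊆ A}. Opens contained in A: ∅, {kilo}, {november}, {kilo, november}.
Taking the union of these: int(A) = {kilo, november}.
cl(A) = ⋂ {C closed : A ⊆ C}. Closed sets containing A: {kilo, lima, mike, november, oscar}.
Intersecting these: cl(A) = {kilo, lima, mike, november, oscar}.
∂A = cl(A) ∖ int(A) = {kilo, lima, mike, november, oscar} ∖ {kilo, november} = {lima, mike, oscar}.


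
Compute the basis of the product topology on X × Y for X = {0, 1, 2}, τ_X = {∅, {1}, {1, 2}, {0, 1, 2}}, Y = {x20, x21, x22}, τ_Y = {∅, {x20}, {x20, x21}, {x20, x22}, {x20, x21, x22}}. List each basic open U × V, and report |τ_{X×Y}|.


Basis B = {∅ × ∅, {1} × {x20}, {1} × {x20, x21}, {1} × {x20, x22}, {1, 2} × {x20}, {0, 1, 2} × {x20}, {1} × {x20, x21, x22}, {1, 2} × {x20, x21}, {1, 2} × {x20, x22}, {0, 1, 2} × {x20, x21}, {0, 1, 2} × {x20, x22}, {1, 2} × {x20, x21, x22}, {0, 1, 2} × {x20, x21, x22}}; |τ_{X×Y}| = 30.

Enumerate products U × V with U ∈ τ_X, V ∈ τ_Y (deduplicated):
  ∅ × ∅ = {} (∅)
  {1} × {x20} = {(1,x20)}
  {1} × {x20, x21} = {(1,x20), (1,x21)}
  {1} × {x20, x22} = {(1,x20), (1,x22)}
  {1, 2} × {x20} = {(1,x20), (2,x20)}
  {0, 1, 2} × {x20} = {(0,x20), (1,x20), (2,x20)}
  {1} × {x20, x21, x22} = {(1,x20), (1,x21), (1,x22)}
  {1, 2} × {x20, x21} = {(1,x20), (1,x21), (2,x20), (2,x21)}
  {1, 2} × {x20, x22} = {(1,x20), (1,x22), (2,x20), (2,x22)}
  {0, 1, 2} × {x20, x21} = {(0,x20), (0,x21), (1,x20), (1,x21), (2,x20), (2,x21)}
  {0, 1, 2} × {x20, x22} = {(0,x20), (0,x22), (1,x20), (1,x22), (2,x20), (2,x22)}
  {1, 2} × {x20, x21, x22} = {(1,x20), (1,x21), (1,x22), (2,x20), (2,x21), (2,x22)}
  {0, 1, 2} × {x20, x21, x22} = {(0,x20), (0,x21), (0,x22), (1,x20), (1,x21), (1,x22), (2,x20), (2,x21), (2,x22)}
These 13 distinct sets form the basis B.
Close under arbitrary unions to get τ_{X×Y}; counting gives |τ_{X×Y}| = 30.


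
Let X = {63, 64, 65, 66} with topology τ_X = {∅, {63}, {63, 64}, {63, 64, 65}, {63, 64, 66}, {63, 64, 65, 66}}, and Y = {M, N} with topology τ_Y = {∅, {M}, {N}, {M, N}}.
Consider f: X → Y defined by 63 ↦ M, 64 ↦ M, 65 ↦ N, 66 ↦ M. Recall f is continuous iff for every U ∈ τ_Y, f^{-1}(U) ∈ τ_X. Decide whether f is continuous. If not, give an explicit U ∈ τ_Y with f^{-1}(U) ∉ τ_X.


f is NOT continuous.

Compute f^{-1}(U) for each U ∈ τ_Y:
  U = ∅: f^{-1}(U) = ∅ ∈ τ_X ✓.
  U = {M}: f^{-1}(U) = {63, 64, 66} ∈ τ_X ✓.
  U = {N}: f^{-1}(U) = {65} ∉ τ_X ✗.
  U = {M, N}: f^{-1}(U) = {63, 64, 65, 66} ∈ τ_X ✓.
Found U = {N} with f^{-1}(U) = {65} not in τ_X. Therefore f is NOT continuous.


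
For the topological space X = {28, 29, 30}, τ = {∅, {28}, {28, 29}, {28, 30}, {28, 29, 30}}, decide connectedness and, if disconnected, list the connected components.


(X, τ) is connected.

Find clopen sets (U ∈ τ with X ∖ U ∈ τ):
  U = ∅, X ∖ U = {28, 29, 30} — both open, so U is clopen.
  U = {28, 29, 30}, X ∖ U = ∅ — both open, so U is clopen.
Only trivial clopens (∅ and X) exist, so (X, τ) is connected.
Compute connected components by grouping points that agree on all clopens:
  component: {28, 29, 30}


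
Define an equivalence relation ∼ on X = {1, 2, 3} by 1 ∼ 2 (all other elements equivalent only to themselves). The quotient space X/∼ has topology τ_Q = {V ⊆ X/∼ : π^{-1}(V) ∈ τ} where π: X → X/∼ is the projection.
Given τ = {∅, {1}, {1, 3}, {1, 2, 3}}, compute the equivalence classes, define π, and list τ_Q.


X/∼ = {[1=2], [3]}; |τ_Q| = 2.

Equivalence classes: [1=2], [3].
Quotient map π: X → X/∼ sends 1 ↦ [1=2], 2 ↦ [1=2], 3 ↦ [3].
For each subset V ⊆ X/∼, compute π^{-1}(V) ⊆ X and check whether π^{-1}(V) ∈ τ. V is open in τ_Q iff π^{-1}(V) ∈ τ.
  V = {}: π^{-1}(V) = ∅ ∈ τ ✓.
  V = {[1=2]}: π^{-1}(V) = {1, 2} ∉ τ ✗.
  V = {[3]}: π^{-1}(V) = {3} ∉ τ ✗.
  V = {[1=2], [3]}: π^{-1}(V) = {1, 2, 3} ∈ τ ✓.
Open sets in the quotient: τ_Q = {{}, {[1=2], [3]}} (2 elements).


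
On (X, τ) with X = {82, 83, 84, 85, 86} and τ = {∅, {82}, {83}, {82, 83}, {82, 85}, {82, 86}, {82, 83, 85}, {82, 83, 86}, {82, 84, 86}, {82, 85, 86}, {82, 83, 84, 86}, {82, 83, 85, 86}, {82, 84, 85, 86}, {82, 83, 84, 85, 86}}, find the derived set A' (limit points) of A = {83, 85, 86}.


A' = {84}

For each x ∈ X, list the open sets U ∈ τ with x ∈ U, then check whether U ∩ (A ∖ {x}) ≠ ∅ for every such U.
  x = 82: open {82} ∋ x has {82} ∩ (A ∖ {82}) = ∅, so x is NOT a limit point.
  x = 83: open {83} ∋ x has {83} ∩ (A ∖ {83}) = ∅, so x is NOT a limit point.
  x = 84: opens ∋ x are {82, 84, 86}, {82, 83, 84, 86}, {82, 84, 85, 86}, {82, 83, 84, 85, 86}; each meets A ∖ {84}, so x IS a limit point.
  x = 85: open {82, 85} ∋ x has {82, 85} ∩ (A ∖ {85}) = ∅, so x is NOT a limit point.
  x = 86: open {82, 86} ∋ x has {82, 86} ∩ (A ∖ {86}) = ∅, so x is NOT a limit point.
Collecting: A' = {84}.
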